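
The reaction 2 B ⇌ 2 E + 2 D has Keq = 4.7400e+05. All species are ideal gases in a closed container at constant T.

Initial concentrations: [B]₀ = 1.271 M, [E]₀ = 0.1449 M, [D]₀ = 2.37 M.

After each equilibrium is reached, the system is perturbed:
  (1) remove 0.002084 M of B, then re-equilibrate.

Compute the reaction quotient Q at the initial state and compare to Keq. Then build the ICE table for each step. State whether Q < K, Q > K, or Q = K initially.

Q₀ = 0.073; Q < K (proceeds forward)

Q₀ = 0.073 vs Keq = 4.7400e+05 ⇒ Q<K, forward
Step 1:
                    B           E           D
  Initial       1.271      0.1449        2.37
  Change       -1.264       1.264       1.264
  Equil      0.007433       1.408       3.634
  solve Keq expr → x = 0.6318; check Q = 4.7400e+05
Then remove 0.002084 M of B.
Step 2:
                    B           E           D
  Initial    0.005349       1.408       3.634
  Change     0.002069   -0.002069   -0.002069
  Equil      0.007418       1.406       3.631
  solve Keq expr → x = -0.001034; check Q = 4.7400e+05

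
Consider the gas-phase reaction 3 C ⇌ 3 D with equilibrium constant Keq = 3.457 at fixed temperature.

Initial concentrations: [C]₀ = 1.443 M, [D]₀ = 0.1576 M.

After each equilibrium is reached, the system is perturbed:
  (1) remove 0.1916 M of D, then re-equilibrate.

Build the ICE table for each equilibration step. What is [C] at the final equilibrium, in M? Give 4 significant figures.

Q₀ = 0.001303 vs Keq = 3.457 ⇒ Q<K, forward
Step 1:
                  C         D
  init        1.443    0.1576
  Δ         -0.8058    0.8058
  eq         0.6372    0.9634
  solve Keq expr → x = 0.2686; check Q = 3.457
Then remove 0.1916 M of D.
Step 2:
                  C         D
  init       0.6372    0.7718
  Δ        -0.07627   0.07627
  eq         0.5609    0.8481
  solve Keq expr → x = 0.02542; check Q = 3.457

[C]_eq = 0.5609 M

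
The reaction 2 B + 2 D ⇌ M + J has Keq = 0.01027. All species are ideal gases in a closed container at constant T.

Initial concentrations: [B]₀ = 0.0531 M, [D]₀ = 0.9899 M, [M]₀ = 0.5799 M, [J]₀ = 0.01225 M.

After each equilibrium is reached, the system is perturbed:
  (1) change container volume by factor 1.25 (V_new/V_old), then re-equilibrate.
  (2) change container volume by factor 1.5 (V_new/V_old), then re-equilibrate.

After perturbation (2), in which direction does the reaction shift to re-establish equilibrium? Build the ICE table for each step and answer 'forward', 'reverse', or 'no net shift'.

Direction: reverse

Q₀ = 2.571 vs Keq = 0.01027 ⇒ Q>K, reverse
Step 1:
                  B         D         M         J
  init       0.0531    0.9899    0.5799   0.01225
  Δ         0.02428   0.02428  -0.01214  -0.01214
  eq        0.07738     1.014    0.5678 1.1139e-04
  solve Keq expr → x = -0.01214; check Q = 0.01027
Then change container volume by factor 1.25 (V_new/V_old).
Step 2:
                  B         D         M         J
  init       0.0619    0.8113    0.4542 8.9115e-05
  Δ       6.3901e-05 6.3901e-05 -3.1950e-05 -3.1950e-05
  eq        0.06197    0.8114    0.4542 5.7164e-05
  solve Keq expr → x = -3.1950e-05; check Q = 0.01027
Then change container volume by factor 1.5 (V_new/V_old).
Step 3:
                  B         D         M         J
  init      0.04131    0.5409    0.3028 3.8109e-05
  Δ       4.2267e-05 4.2267e-05 -2.1133e-05 -2.1133e-05
  eq        0.04135     0.541    0.3028 1.6976e-05
  solve Keq expr → x = -2.1133e-05; check Q = 0.01027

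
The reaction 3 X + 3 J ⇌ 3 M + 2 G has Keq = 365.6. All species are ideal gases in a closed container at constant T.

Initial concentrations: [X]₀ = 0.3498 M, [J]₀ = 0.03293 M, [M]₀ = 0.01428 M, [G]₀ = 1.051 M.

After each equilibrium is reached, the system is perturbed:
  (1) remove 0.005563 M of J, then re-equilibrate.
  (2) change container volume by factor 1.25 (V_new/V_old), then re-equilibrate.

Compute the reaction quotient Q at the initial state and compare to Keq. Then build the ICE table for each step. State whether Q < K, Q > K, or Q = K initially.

Q₀ = 2.105 vs Keq = 365.6 ⇒ Q<K, forward
Step 1:
                  X         J         M         G
  init       0.3498   0.03293   0.01428     1.051
  Δ        -0.01851  -0.01851   0.01851   0.01234
  eq         0.3313   0.01442   0.03279     1.063
  solve Keq expr → x = 0.00617; check Q = 365.6
Then remove 0.005563 M of J.
Step 2:
                  X         J         M         G
  init       0.3313  0.008857   0.03279     1.063
  Δ        0.003751  0.003751 -0.003751   -0.0025
  eq          0.335   0.01261   0.02904     1.061
  solve Keq expr → x = -0.00125; check Q = 365.6
Then change container volume by factor 1.25 (V_new/V_old).
Step 3:
                  X         J         M         G
  init        0.268   0.01009   0.02323    0.8487
  Δ       5.1483e-04 5.1483e-04 -5.1483e-04 -3.4322e-04
  eq         0.2685    0.0106   0.02272    0.8483
  solve Keq expr → x = -1.7161e-04; check Q = 365.6

Q₀ = 2.105; Q < K (proceeds forward)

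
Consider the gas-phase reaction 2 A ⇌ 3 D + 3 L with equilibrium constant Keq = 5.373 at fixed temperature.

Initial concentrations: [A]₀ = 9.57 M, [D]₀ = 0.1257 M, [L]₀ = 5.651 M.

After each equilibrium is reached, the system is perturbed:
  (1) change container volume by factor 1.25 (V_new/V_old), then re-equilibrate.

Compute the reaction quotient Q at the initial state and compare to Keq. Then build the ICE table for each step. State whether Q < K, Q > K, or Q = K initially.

Q₀ = 0.003913; Q < K (proceeds forward)

Q₀ = 0.003913 vs Keq = 5.373 ⇒ Q<K, forward
Step 1:
                  A         D         L
  I            9.57    0.1257     5.651
  C         -0.6697     1.005     1.005
  E             8.9      1.13     6.656
  solve Keq expr → x = 0.3348; check Q = 5.373
Then change container volume by factor 1.25 (V_new/V_old).
Step 2:
                  A         D         L
  I            7.12    0.9042     5.324
  C         -0.1617    0.2426    0.2426
  E           6.959     1.147     5.567
  solve Keq expr → x = 0.08086; check Q = 5.373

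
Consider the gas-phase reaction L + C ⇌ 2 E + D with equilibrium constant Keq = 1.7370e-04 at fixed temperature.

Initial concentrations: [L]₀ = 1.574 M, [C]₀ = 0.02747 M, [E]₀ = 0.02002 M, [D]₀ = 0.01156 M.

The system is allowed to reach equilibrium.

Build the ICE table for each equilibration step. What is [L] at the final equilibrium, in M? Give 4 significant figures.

Q₀ = 1.0716e-04 vs Keq = 1.7370e-04 ⇒ Q<K, forward
Step 1:
                   L          C          E          D
  Initial      1.574    0.02747    0.02002    0.01156
  Change   -0.001585  -0.001585   0.003171   0.001585
  Equil        1.572    0.02588    0.02319    0.01315
  solve Keq expr → x = 0.001585; check Q = 1.7370e-04

[L]_eq = 1.572 M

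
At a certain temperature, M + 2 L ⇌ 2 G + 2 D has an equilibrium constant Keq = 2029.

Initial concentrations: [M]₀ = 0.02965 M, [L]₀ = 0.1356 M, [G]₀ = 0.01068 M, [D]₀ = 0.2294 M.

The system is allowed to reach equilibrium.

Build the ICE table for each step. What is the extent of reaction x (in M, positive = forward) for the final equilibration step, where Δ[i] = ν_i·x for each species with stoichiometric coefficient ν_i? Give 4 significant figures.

Q₀ = 0.01101 vs Keq = 2029 ⇒ Q<K, forward
Step 1:
                    M           L           G           D
  init        0.02965      0.1356     0.01068      0.2294
  Δ          -0.02962    -0.05923     0.05923     0.05923
  eq       3.4408e-05     0.07637     0.06991      0.2886
  solve Keq expr → x = 0.02962; check Q = 2029

x = 0.02962 M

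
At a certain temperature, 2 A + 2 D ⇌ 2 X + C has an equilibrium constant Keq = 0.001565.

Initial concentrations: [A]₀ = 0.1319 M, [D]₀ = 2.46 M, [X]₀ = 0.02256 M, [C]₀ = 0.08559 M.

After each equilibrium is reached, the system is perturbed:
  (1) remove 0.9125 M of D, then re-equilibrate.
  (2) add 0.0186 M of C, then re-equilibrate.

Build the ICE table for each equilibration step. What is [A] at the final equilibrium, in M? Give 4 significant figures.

Q₀ = 4.1375e-04 vs Keq = 0.001565 ⇒ Q<K, forward
Step 1:
                    A           D           X           C
  Initial      0.1319        2.46     0.02256     0.08559
  Change     -0.01465    -0.01465     0.01465    0.007325
  Equil        0.1172       2.445     0.03721     0.09292
  solve Keq expr → x = 0.007325; check Q = 0.001565
Then remove 0.9125 M of D.
Step 2:
                    A           D           X           C
  Initial      0.1172       1.533     0.03721     0.09292
  Change      0.01078     0.01078    -0.01078   -0.005391
  Equil         0.128       1.544     0.02643     0.08752
  solve Keq expr → x = -0.005391; check Q = 0.001565
Then add 0.0186 M of C.
Step 3:
                    A           D           X           C
  Initial       0.128       1.544     0.02643      0.1061
  Change     0.001925    0.001925   -0.001925 -9.6243e-04
  Equil          0.13       1.546      0.0245      0.1052
  solve Keq expr → x = -9.6243e-04; check Q = 0.001565

[A]_eq = 0.13 M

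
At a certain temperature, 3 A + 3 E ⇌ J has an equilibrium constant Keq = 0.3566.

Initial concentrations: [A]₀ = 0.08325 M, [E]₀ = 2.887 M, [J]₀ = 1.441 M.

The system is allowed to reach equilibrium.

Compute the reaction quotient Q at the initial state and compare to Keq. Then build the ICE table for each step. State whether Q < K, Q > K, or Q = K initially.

Q₀ = 103.8; Q > K (proceeds reverse)

Q₀ = 103.8 vs Keq = 0.3566 ⇒ Q>K, reverse
Step 1:
                   A          E          J
  I          0.08325      2.887      1.441
  C           0.3881     0.3881    -0.1294
  E           0.4713      3.275      1.312
  solve Keq expr → x = -0.1294; check Q = 0.3566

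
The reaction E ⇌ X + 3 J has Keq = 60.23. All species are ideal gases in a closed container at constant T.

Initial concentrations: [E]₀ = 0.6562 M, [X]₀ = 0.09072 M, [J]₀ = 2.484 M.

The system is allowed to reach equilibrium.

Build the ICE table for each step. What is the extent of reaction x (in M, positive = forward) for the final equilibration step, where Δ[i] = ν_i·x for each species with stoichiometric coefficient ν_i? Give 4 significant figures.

x = 0.3434 M

Q₀ = 2.119 vs Keq = 60.23 ⇒ Q<K, forward
Step 1:
                   E          X          J
  init        0.6562    0.09072      2.484
  Δ          -0.3434     0.3434       1.03
  eq          0.3128     0.4341      3.514
  solve Keq expr → x = 0.3434; check Q = 60.23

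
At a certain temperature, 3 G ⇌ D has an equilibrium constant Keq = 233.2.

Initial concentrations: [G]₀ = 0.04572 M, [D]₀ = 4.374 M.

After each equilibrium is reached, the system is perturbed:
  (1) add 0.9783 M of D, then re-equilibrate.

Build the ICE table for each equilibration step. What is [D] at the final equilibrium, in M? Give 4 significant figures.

[D]_eq = 5.273 M

Q₀ = 4.5768e+04 vs Keq = 233.2 ⇒ Q>K, reverse
Step 1:
                   G          D
  init       0.04572      4.374
  Δ           0.2185   -0.07283
  eq          0.2642      4.301
  solve Keq expr → x = -0.07283; check Q = 233.2
Then add 0.9783 M of D.
Step 2:
                   G          D
  init        0.2642      5.279
  Δ          0.01857   -0.00619
  eq          0.2828      5.273
  solve Keq expr → x = -0.00619; check Q = 233.2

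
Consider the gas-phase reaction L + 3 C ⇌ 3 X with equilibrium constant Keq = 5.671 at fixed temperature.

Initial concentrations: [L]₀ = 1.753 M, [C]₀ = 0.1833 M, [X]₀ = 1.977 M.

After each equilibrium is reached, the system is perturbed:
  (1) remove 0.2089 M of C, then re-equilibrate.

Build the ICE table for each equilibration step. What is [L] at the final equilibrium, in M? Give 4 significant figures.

Q₀ = 715.7 vs Keq = 5.671 ⇒ Q>K, reverse
Step 1:
                   L          C          X
  init         1.753     0.1833      1.977
  Δ           0.1629     0.4887    -0.4887
  eq           1.916      0.672      1.488
  solve Keq expr → x = -0.1629; check Q = 5.671
Then remove 0.2089 M of C.
Step 2:
                   L          C          X
  init         1.916     0.4631      1.488
  Δ          0.04685     0.1406    -0.1406
  eq           1.963     0.6036      1.348
  solve Keq expr → x = -0.04685; check Q = 5.671

[L]_eq = 1.963 M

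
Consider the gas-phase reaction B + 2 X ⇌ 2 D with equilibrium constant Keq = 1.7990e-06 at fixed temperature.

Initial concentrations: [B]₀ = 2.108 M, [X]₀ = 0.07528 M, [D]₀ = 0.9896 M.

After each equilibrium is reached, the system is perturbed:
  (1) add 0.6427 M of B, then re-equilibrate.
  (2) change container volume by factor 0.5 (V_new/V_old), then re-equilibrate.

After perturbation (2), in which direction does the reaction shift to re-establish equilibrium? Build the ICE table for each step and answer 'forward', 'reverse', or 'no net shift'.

Direction: forward

Q₀ = 81.98 vs Keq = 1.7990e-06 ⇒ Q>K, reverse
Step 1:
                   B          X          D
  Initial      2.108    0.07528     0.9896
  Change      0.4937     0.9873    -0.9873
  Equil        2.602      1.063   0.002299
  solve Keq expr → x = -0.4937; check Q = 1.7990e-06
Then add 0.6427 M of B.
Step 2:
                   B          X          D
  Initial      3.244      1.063   0.002299
  Change  -1.3379e-04 -2.6759e-04 2.6759e-04
  Equil        3.244      1.062   0.002566
  solve Keq expr → x = 1.3379e-04; check Q = 1.7990e-06
Then change container volume by factor 0.5 (V_new/V_old).
Step 3:
                   B          X          D
  Initial      6.488      2.125   0.005133
  Change   -0.001059  -0.002118   0.002118
  Equil        6.487      2.123   0.007251
  solve Keq expr → x = 0.001059; check Q = 1.7990e-06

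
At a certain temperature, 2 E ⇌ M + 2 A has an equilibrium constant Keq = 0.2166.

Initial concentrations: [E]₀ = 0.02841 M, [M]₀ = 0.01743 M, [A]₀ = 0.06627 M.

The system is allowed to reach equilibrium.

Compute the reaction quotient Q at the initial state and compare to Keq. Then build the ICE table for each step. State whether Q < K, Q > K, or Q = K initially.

Q₀ = 0.09484; Q < K (proceeds forward)

Q₀ = 0.09484 vs Keq = 0.2166 ⇒ Q<K, forward
Step 1:
                  E         M         A
  init      0.02841   0.01743   0.06627
  Δ       -0.006136  0.003068  0.006136
  eq        0.02227    0.0205   0.07241
  solve Keq expr → x = 0.003068; check Q = 0.2166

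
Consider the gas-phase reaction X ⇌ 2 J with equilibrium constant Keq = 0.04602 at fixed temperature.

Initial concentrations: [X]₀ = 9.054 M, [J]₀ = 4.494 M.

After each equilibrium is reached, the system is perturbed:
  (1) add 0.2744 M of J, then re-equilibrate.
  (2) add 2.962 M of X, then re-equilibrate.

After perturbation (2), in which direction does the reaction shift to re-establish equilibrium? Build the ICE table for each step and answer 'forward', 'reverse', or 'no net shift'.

Q₀ = 2.231 vs Keq = 0.04602 ⇒ Q>K, reverse
Step 1:
                    X           J
  Initial       9.054       4.494
  Change        1.892      -3.784
  Equil         10.95      0.7097
  solve Keq expr → x = -1.892; check Q = 0.04602
Then add 0.2744 M of J.
Step 2:
                    X           J
  Initial       10.95      0.9841
  Change        0.135       -0.27
  Equil         11.08      0.7141
  solve Keq expr → x = -0.135; check Q = 0.04602
Then add 2.962 M of X.
Step 3:
                    X           J
  Initial       14.04      0.7141
  Change     -0.04426     0.08853
  Equil            14      0.8026
  solve Keq expr → x = 0.04426; check Q = 0.04602

Direction: forward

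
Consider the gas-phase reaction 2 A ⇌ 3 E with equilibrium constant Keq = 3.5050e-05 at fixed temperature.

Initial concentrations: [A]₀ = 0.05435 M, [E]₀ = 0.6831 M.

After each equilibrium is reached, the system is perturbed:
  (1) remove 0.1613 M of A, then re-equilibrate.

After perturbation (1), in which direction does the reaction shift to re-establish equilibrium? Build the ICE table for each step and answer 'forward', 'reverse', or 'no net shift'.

Q₀ = 107.9 vs Keq = 3.5050e-05 ⇒ Q>K, reverse
Step 1:
                   A          E
  I          0.05435     0.6831
  C           0.4417    -0.6626
  E           0.4961    0.02051
  solve Keq expr → x = -0.2209; check Q = 3.5050e-05
Then remove 0.1613 M of A.
Step 2:
                   A          E
  I           0.3348    0.02051
  C         0.003089  -0.004633
  E           0.3379    0.01588
  solve Keq expr → x = -0.001544; check Q = 3.5050e-05

Direction: reverse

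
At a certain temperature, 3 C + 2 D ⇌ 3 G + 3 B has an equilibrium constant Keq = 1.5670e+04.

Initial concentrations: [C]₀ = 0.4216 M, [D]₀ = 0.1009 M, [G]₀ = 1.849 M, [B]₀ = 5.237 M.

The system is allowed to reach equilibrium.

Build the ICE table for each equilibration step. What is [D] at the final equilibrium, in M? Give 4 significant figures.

[D]_eq = 0.2905 M

Q₀ = 1.1901e+06 vs Keq = 1.5670e+04 ⇒ Q>K, reverse
Step 1:
                   C          D          G          B
  init        0.4216     0.1009      1.849      5.237
  Δ           0.2844     0.1896    -0.2844    -0.2844
  eq           0.706     0.2905      1.565      4.953
  solve Keq expr → x = -0.0948; check Q = 1.5670e+04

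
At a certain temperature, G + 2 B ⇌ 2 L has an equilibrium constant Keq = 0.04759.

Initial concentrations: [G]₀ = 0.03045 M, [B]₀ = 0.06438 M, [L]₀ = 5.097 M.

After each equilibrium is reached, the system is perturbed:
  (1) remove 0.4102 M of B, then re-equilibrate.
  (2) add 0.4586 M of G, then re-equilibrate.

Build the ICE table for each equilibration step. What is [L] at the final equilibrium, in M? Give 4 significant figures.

Q₀ = 2.0584e+05 vs Keq = 0.04759 ⇒ Q>K, reverse
Step 1:
                  G         B         L
  I         0.03045   0.06438     5.097
  C           1.943     3.886    -3.886
  E           1.974     3.951     1.211
  solve Keq expr → x = -1.943; check Q = 0.04759
Then remove 0.4102 M of B.
Step 2:
                  G         B         L
  I           1.974      3.54     1.211
  C         0.04345   0.08691  -0.08691
  E           2.017     3.627     1.124
  solve Keq expr → x = -0.04345; check Q = 0.04759
Then add 0.4586 M of G.
Step 3:
                  G         B         L
  I           2.476     3.627     1.124
  C        -0.04133  -0.08265   0.08265
  E           2.434     3.545     1.206
  solve Keq expr → x = 0.04133; check Q = 0.04759

[L]_eq = 1.206 M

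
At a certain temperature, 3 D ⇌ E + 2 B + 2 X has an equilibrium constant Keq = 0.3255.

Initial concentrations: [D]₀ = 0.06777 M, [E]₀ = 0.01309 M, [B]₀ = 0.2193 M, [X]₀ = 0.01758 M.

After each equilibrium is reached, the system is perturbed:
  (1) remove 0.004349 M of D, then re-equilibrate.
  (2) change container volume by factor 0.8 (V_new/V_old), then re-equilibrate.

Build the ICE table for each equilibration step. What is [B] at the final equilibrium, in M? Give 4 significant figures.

[B]_eq = 0.3067 M

Q₀ = 6.2509e-04 vs Keq = 0.3255 ⇒ Q<K, forward
Step 1:
                  D         E         B         X
  Initial   0.06777   0.01309    0.2193   0.01758
  Change   -0.04484   0.01495   0.02989   0.02989
  Equil     0.02293   0.02804    0.2492   0.04747
  solve Keq expr → x = 0.01495; check Q = 0.3255
Then remove 0.004349 M of D.
Step 2:
                  D         E         B         X
  Initial   0.01858   0.02804    0.2492   0.04747
  Change   0.003234 -0.001078 -0.002156 -0.002156
  Equil     0.02181   0.02696     0.247   0.04532
  solve Keq expr → x = -0.001078; check Q = 0.3255
Then change container volume by factor 0.8 (V_new/V_old).
Step 3:
                  D         E         B         X
  Initial   0.02727    0.0337    0.3088   0.05665
  Change   0.003132 -0.001044 -0.002088 -0.002088
  Equil      0.0304   0.03265    0.3067   0.05456
  solve Keq expr → x = -0.001044; check Q = 0.3255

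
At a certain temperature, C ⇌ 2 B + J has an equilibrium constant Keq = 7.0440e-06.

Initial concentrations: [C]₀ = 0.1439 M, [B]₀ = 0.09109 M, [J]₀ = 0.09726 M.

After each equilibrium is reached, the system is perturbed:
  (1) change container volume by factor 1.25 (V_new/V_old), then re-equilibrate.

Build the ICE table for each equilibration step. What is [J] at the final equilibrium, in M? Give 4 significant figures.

[J]_eq = 0.04382 M

Q₀ = 0.005608 vs Keq = 7.0440e-06 ⇒ Q>K, reverse
Step 1:
                    C           B           J
  Initial      0.1439     0.09109     0.09726
  Change      0.04308    -0.08616    -0.04308
  Equil         0.187     0.00493     0.05418
  solve Keq expr → x = -0.04308; check Q = 7.0440e-06
Then change container volume by factor 1.25 (V_new/V_old).
Step 2:
                    C           B           J
  Initial      0.1496    0.003944     0.04334
  Change  -4.7572e-04  9.5145e-04  4.7572e-04
  Equil        0.1491    0.004896     0.04382
  solve Keq expr → x = 4.7572e-04; check Q = 7.0440e-06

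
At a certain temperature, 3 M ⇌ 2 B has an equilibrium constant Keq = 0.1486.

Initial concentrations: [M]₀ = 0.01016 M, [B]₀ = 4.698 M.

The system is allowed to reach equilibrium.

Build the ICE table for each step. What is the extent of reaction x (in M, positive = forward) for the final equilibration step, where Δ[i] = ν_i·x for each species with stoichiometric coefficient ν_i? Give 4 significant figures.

x = -1.134 M

Q₀ = 2.1045e+07 vs Keq = 0.1486 ⇒ Q>K, reverse
Step 1:
                  M         B
  I         0.01016     4.698
  C           3.402    -2.268
  E           3.412      2.43
  solve Keq expr → x = -1.134; check Q = 0.1486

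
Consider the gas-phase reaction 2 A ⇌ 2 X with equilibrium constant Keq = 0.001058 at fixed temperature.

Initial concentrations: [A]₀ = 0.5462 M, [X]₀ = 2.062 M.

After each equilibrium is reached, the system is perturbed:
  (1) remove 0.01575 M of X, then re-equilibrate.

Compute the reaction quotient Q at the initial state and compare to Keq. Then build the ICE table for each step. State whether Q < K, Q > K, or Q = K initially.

Q₀ = 14.25; Q > K (proceeds reverse)

Q₀ = 14.25 vs Keq = 0.001058 ⇒ Q>K, reverse
Step 1:
                    A           X
  init         0.5462       2.062
  Δ              1.98       -1.98
  eq            2.526     0.08216
  solve Keq expr → x = -0.9899; check Q = 0.001058
Then remove 0.01575 M of X.
Step 2:
                    A           X
  init          2.526     0.06641
  Δ          -0.01525     0.01525
  eq            2.511     0.08167
  solve Keq expr → x = 0.007627; check Q = 0.001058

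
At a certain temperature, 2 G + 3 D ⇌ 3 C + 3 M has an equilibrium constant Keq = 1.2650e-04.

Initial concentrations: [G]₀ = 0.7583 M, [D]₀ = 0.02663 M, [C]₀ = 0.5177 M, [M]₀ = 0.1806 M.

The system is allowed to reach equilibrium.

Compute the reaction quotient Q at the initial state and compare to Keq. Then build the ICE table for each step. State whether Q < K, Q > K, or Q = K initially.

Q₀ = 75.26 vs Keq = 1.2650e-04 ⇒ Q>K, reverse
Step 1:
                  G         D         C         M
  Initial    0.7583   0.02663    0.5177    0.1806
  Change     0.1049    0.1574   -0.1574   -0.1574
  Equil      0.8632     0.184    0.3603   0.02324
  solve Keq expr → x = -0.05245; check Q = 1.2650e-04

Q₀ = 75.26; Q > K (proceeds reverse)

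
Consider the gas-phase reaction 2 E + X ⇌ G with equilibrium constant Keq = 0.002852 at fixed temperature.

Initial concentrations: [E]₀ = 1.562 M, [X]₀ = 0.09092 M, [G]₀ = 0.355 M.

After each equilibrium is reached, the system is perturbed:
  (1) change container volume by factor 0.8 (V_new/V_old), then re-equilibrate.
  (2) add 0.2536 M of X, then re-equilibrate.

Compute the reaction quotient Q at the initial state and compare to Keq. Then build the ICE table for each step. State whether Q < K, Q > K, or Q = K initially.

Q₀ = 1.6; Q > K (proceeds reverse)

Q₀ = 1.6 vs Keq = 0.002852 ⇒ Q>K, reverse
Step 1:
                    E           X           G
  init          1.562     0.09092       0.355
  Δ            0.6972      0.3486     -0.3486
  eq            2.259      0.4395    0.006398
  solve Keq expr → x = -0.3486; check Q = 0.002852
Then change container volume by factor 0.8 (V_new/V_old).
Step 2:
                    E           X           G
  init          2.824      0.5494    0.007997
  Δ         -0.008649   -0.004324    0.004324
  eq            2.815      0.5451     0.01232
  solve Keq expr → x = 0.004324; check Q = 0.002852
Then add 0.2536 M of X.
Step 3:
                    E           X           G
  init          2.815      0.7987     0.01232
  Δ          -0.01094    -0.00547     0.00547
  eq            2.804      0.7932     0.01779
  solve Keq expr → x = 0.00547; check Q = 0.002852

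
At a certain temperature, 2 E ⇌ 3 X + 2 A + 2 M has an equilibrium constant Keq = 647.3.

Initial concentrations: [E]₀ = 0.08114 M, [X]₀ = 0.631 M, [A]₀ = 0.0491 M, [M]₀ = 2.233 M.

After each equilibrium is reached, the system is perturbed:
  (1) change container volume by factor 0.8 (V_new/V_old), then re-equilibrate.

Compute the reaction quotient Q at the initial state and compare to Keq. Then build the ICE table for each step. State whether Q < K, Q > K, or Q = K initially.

Q₀ = 0.4587; Q < K (proceeds forward)

Q₀ = 0.4587 vs Keq = 647.3 ⇒ Q<K, forward
Step 1:
                    E           X           A           M
  Initial     0.08114       0.631      0.0491       2.233
  Change     -0.07401       0.111     0.07401     0.07401
  Equil      0.007135       0.742      0.1231       2.307
  solve Keq expr → x = 0.037; check Q = 647.3
Then change container volume by factor 0.8 (V_new/V_old).
Step 2:
                    E           X           A           M
  Initial    0.008919      0.9275      0.1539       2.884
  Change      0.00583   -0.008745    -0.00583    -0.00583
  Equil       0.01475      0.9188      0.1481       2.878
  solve Keq expr → x = -0.002915; check Q = 647.3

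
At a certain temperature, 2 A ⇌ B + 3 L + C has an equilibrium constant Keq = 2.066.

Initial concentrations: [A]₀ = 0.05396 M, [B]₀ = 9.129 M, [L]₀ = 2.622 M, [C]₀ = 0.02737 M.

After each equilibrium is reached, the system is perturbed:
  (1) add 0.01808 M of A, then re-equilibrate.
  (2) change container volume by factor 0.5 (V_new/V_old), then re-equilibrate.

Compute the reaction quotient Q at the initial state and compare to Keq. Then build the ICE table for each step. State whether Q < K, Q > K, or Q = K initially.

Q₀ = 1547 vs Keq = 2.066 ⇒ Q>K, reverse
Step 1:
                   A          B          L          C
  I          0.05396      9.129      2.622    0.02737
  C          0.05441   -0.02721   -0.08162   -0.02721
  E           0.1084      9.102       2.54 1.6262e-04
  solve Keq expr → x = -0.02721; check Q = 2.066
Then add 0.01808 M of A.
Step 2:
                   A          B          L          C
  I           0.1265      9.102       2.54 1.6262e-04
  C       -1.1666e-04 5.8329e-05 1.7499e-04 5.8329e-05
  E           0.1263      9.102      2.541 2.2095e-04
  solve Keq expr → x = 5.8329e-05; check Q = 2.066
Then change container volume by factor 0.5 (V_new/V_old).
Step 3:
                   A          B          L          C
  I           0.2527       18.2      5.081 4.4189e-04
  C       7.7255e-04 -3.8628e-04  -0.001159 -3.8628e-04
  E           0.2534       18.2       5.08 5.5614e-05
  solve Keq expr → x = -3.8628e-04; check Q = 2.066

Q₀ = 1547; Q > K (proceeds reverse)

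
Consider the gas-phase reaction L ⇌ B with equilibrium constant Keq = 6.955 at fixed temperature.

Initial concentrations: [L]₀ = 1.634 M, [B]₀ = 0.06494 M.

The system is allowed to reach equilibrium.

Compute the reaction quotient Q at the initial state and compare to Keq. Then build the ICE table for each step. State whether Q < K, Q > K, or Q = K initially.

Q₀ = 0.03974 vs Keq = 6.955 ⇒ Q<K, forward
Step 1:
                    L           B
  I             1.634     0.06494
  C             -1.42        1.42
  E            0.2136       1.485
  solve Keq expr → x = 1.42; check Q = 6.955

Q₀ = 0.03974; Q < K (proceeds forward)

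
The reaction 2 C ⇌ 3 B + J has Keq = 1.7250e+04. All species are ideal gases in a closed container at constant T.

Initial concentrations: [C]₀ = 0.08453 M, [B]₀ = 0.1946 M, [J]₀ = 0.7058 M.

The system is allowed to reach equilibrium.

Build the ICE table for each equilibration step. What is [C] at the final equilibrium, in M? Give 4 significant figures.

Q₀ = 0.7279 vs Keq = 1.7250e+04 ⇒ Q<K, forward
Step 1:
                   C          B          J
  I          0.08453     0.1946     0.7058
  C         -0.08334      0.125    0.04167
  E         0.001189     0.3196     0.7475
  solve Keq expr → x = 0.04167; check Q = 1.7250e+04

[C]_eq = 0.001189 M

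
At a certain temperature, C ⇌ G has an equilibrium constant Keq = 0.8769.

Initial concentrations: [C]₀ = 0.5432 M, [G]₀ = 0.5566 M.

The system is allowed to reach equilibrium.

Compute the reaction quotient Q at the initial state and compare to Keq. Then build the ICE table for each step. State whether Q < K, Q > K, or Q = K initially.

Q₀ = 1.025; Q > K (proceeds reverse)

Q₀ = 1.025 vs Keq = 0.8769 ⇒ Q>K, reverse
Step 1:
                   C          G
  Initial     0.5432     0.5566
  Change     0.04277   -0.04277
  Equil        0.586     0.5138
  solve Keq expr → x = -0.04277; check Q = 0.8769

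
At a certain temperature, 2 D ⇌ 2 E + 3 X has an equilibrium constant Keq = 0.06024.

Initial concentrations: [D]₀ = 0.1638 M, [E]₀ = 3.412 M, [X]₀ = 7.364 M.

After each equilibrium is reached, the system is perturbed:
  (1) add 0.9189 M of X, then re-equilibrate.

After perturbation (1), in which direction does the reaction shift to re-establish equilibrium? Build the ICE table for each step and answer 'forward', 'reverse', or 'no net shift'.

Q₀ = 1.7327e+05 vs Keq = 0.06024 ⇒ Q>K, reverse
Step 1:
                   D          E          X
  Initial     0.1638      3.412      7.364
  Change       3.209     -3.209     -4.813
  Equil        3.373     0.2032      2.551
  solve Keq expr → x = -1.604; check Q = 0.06024
Then add 0.9189 M of X.
Step 2:
                   D          E          X
  Initial      3.373     0.2032       3.47
  Change     0.06672   -0.06672    -0.1001
  Equil        3.439     0.1365       3.37
  solve Keq expr → x = -0.03336; check Q = 0.06024

Direction: reverse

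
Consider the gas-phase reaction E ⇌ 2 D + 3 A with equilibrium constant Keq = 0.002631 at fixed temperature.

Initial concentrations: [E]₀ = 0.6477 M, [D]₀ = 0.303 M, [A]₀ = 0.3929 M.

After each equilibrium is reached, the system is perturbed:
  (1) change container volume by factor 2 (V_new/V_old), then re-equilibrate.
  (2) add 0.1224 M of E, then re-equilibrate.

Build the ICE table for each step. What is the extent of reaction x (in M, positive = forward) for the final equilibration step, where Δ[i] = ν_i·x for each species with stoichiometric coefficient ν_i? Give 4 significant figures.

Q₀ = 0.008597 vs Keq = 0.002631 ⇒ Q>K, reverse
Step 1:
                    E           D           A
  Initial      0.6477       0.303      0.3929
  Change      0.02824    -0.05649    -0.08473
  Equil        0.6759      0.2465      0.3082
  solve Keq expr → x = -0.02824; check Q = 0.002631
Then change container volume by factor 2 (V_new/V_old).
Step 2:
                    E           D           A
  Initial       0.338      0.1233      0.1541
  Change     -0.03855      0.0771      0.1156
  Equil        0.2994      0.2004      0.2697
  solve Keq expr → x = 0.03855; check Q = 0.002631
Then add 0.1224 M of E.
Step 3:
                    E           D           A
  Initial      0.4218      0.2004      0.2697
  Change    -0.006348      0.0127     0.01905
  Equil        0.4155      0.2131      0.2888
  solve Keq expr → x = 0.006348; check Q = 0.002631

x = 0.006348 M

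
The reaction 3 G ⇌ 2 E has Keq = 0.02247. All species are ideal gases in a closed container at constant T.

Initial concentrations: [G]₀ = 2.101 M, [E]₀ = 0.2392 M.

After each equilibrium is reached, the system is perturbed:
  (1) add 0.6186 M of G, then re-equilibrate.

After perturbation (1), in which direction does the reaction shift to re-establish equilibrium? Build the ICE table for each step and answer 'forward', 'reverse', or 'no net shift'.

Q₀ = 0.006169 vs Keq = 0.02247 ⇒ Q<K, forward
Step 1:
                   G          E
  I            2.101     0.2392
  C          -0.2209     0.1472
  E             1.88     0.3864
  solve Keq expr → x = 0.07362; check Q = 0.02247
Then add 0.6186 M of G.
Step 2:
                   G          E
  I            2.499     0.3864
  C          -0.2026     0.1351
  E            2.296     0.5215
  solve Keq expr → x = 0.06755; check Q = 0.02247

Direction: forward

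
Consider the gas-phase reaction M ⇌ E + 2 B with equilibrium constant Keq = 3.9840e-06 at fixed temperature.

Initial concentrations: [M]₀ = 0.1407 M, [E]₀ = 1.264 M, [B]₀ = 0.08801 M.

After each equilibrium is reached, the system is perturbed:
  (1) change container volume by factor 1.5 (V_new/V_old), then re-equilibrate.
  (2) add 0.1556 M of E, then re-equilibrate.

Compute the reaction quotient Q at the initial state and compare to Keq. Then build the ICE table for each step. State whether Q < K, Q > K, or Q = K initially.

Q₀ = 0.06959 vs Keq = 3.9840e-06 ⇒ Q>K, reverse
Step 1:
                    M           E           B
  Initial      0.1407       1.264     0.08801
  Change      0.04362    -0.04362    -0.08723
  Equil        0.1843        1.22  7.7570e-04
  solve Keq expr → x = -0.04362; check Q = 3.9840e-06
Then change container volume by factor 1.5 (V_new/V_old).
Step 2:
                    M           E           B
  Initial      0.1229      0.8136  5.1713e-04
  Change  -1.2905e-04  1.2905e-04  2.5810e-04
  Equil        0.1227      0.8137  7.7523e-04
  solve Keq expr → x = 1.2905e-04; check Q = 3.9840e-06
Then add 0.1556 M of E.
Step 3:
                    M           E           B
  Initial      0.1227      0.9693  7.7523e-04
  Change   3.2418e-05 -3.2418e-05 -6.4837e-05
  Equil        0.1228      0.9693  7.1040e-04
  solve Keq expr → x = -3.2418e-05; check Q = 3.9840e-06

Q₀ = 0.06959; Q > K (proceeds reverse)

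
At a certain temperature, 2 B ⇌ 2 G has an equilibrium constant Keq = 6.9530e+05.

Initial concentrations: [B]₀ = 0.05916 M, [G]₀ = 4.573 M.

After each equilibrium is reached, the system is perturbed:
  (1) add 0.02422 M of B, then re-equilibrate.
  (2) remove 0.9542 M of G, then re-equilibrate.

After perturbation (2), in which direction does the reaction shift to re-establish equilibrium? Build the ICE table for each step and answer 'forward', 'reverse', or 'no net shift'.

Q₀ = 5975 vs Keq = 6.9530e+05 ⇒ Q<K, forward
Step 1:
                    B           G
  Initial     0.05916       4.573
  Change     -0.05361     0.05361
  Equil      0.005549       4.627
  solve Keq expr → x = 0.02681; check Q = 6.9530e+05
Then add 0.02422 M of B.
Step 2:
                    B           G
  Initial     0.02977       4.627
  Change     -0.02419     0.02419
  Equil      0.005578       4.651
  solve Keq expr → x = 0.0121; check Q = 6.9530e+05
Then remove 0.9542 M of G.
Step 3:
                    B           G
  Initial    0.005578       3.697
  Change    -0.001143    0.001143
  Equil      0.004435       3.698
  solve Keq expr → x = 5.7148e-04; check Q = 6.9530e+05

Direction: forward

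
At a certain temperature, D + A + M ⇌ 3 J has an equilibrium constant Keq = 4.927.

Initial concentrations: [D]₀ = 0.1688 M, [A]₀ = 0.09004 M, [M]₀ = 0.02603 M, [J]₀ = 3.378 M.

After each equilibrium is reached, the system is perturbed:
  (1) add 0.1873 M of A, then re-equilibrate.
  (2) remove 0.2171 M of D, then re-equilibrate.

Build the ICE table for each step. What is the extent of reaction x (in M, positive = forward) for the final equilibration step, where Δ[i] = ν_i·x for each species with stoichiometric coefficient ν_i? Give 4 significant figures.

Q₀ = 9.7431e+04 vs Keq = 4.927 ⇒ Q>K, reverse
Step 1:
                   D          A          M          J
  Initial     0.1688    0.09004    0.02603      3.378
  Change      0.6849     0.6849     0.6849     -2.055
  Equil       0.8537     0.7749     0.7109      1.323
  solve Keq expr → x = -0.6849; check Q = 4.927
Then add 0.1873 M of A.
Step 2:
                   D          A          M          J
  Initial     0.8537     0.9622     0.7109      1.323
  Change      -0.021     -0.021     -0.021      0.063
  Equil       0.8327     0.9412     0.6899      1.386
  solve Keq expr → x = 0.021; check Q = 4.927
Then remove 0.2171 M of D.
Step 3:
                   D          A          M          J
  Initial     0.6156     0.9412     0.6899      1.386
  Change     0.02809    0.02809    0.02809   -0.08427
  Equil       0.6437     0.9693      0.718      1.302
  solve Keq expr → x = -0.02809; check Q = 4.927

x = -0.02809 M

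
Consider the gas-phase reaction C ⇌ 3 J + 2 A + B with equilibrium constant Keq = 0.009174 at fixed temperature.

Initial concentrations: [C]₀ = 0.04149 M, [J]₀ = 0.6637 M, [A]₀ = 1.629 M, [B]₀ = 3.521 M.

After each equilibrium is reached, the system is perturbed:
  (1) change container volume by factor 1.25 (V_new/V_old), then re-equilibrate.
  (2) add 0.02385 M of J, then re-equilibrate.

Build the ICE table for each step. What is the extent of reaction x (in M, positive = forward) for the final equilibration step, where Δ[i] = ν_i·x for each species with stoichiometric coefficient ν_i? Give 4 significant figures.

Q₀ = 65.84 vs Keq = 0.009174 ⇒ Q>K, reverse
Step 1:
                   C          J          A          B
  init       0.04149     0.6637      1.629      3.521
  Δ           0.1961    -0.5883    -0.3922    -0.1961
  eq          0.2376    0.07539      1.237      3.325
  solve Keq expr → x = -0.1961; check Q = 0.009174
Then change container volume by factor 1.25 (V_new/V_old).
Step 2:
                   C          J          A          B
  init        0.1901    0.06032     0.9894       2.66
  Δ        -0.008282    0.02485    0.01656   0.008282
  eq          0.1818    0.08516      1.006      2.668
  solve Keq expr → x = 0.008282; check Q = 0.009174
Then add 0.02385 M of J.
Step 3:
                   C          J          A          B
  init        0.1818      0.109      1.006      2.668
  Δ          0.00727   -0.02181   -0.01454   -0.00727
  eq          0.1891     0.0872     0.9915      2.661
  solve Keq expr → x = -0.00727; check Q = 0.009174

x = -0.00727 M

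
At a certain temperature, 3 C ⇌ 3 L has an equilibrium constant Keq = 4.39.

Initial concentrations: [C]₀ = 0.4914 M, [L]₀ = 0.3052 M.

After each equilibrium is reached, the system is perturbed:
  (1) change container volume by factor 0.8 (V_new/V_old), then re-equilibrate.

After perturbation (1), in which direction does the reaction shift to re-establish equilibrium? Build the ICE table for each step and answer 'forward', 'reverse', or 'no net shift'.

Direction: no net shift

Q₀ = 0.2396 vs Keq = 4.39 ⇒ Q<K, forward
Step 1:
                  C         L
  I          0.4914    0.3052
  C         -0.1894    0.1894
  E           0.302    0.4946
  solve Keq expr → x = 0.06312; check Q = 4.39
Then change container volume by factor 0.8 (V_new/V_old).
Step 2:
                  C         L
  I          0.3775    0.6182
  C               0         0
  E          0.3775    0.6182
  solve Keq expr → x = 0; check Q = 4.39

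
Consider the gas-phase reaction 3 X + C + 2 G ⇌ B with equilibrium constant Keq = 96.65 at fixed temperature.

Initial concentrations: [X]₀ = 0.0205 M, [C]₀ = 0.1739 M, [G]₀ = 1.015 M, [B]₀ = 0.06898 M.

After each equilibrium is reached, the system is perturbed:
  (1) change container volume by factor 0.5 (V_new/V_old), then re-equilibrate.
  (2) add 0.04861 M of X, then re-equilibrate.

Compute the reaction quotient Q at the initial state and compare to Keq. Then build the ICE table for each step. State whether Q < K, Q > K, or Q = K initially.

Q₀ = 4.4692e+04; Q > K (proceeds reverse)

Q₀ = 4.4692e+04 vs Keq = 96.65 ⇒ Q>K, reverse
Step 1:
                  X         C         G         B
  init       0.0205    0.1739     1.015   0.06898
  Δ         0.09625   0.03208   0.06417  -0.03208
  eq         0.1168     0.206     1.079    0.0369
  solve Keq expr → x = -0.03208; check Q = 96.65
Then change container volume by factor 0.5 (V_new/V_old).
Step 2:
                  X         C         G         B
  init       0.2335     0.412     2.158   0.07379
  Δ         -0.1406  -0.04686  -0.09372   0.04686
  eq        0.09291    0.3651     2.065    0.1207
  solve Keq expr → x = 0.04686; check Q = 96.65
Then add 0.04861 M of X.
Step 3:
                  X         C         G         B
  init       0.1415    0.3651     2.065    0.1207
  Δ        -0.04287  -0.01429  -0.02858   0.01429
  eq        0.09865    0.3508     2.036    0.1349
  solve Keq expr → x = 0.01429; check Q = 96.65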